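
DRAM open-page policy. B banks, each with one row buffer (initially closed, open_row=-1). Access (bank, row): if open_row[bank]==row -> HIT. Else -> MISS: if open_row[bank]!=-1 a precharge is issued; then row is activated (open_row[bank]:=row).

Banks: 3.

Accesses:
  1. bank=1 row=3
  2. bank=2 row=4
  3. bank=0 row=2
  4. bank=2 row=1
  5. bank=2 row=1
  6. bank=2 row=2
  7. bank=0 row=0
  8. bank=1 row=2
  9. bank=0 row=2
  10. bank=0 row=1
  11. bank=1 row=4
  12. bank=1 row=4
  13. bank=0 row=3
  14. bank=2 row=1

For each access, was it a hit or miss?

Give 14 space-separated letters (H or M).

Answer: M M M M H M M M M M M H M M

Derivation:
Acc 1: bank1 row3 -> MISS (open row3); precharges=0
Acc 2: bank2 row4 -> MISS (open row4); precharges=0
Acc 3: bank0 row2 -> MISS (open row2); precharges=0
Acc 4: bank2 row1 -> MISS (open row1); precharges=1
Acc 5: bank2 row1 -> HIT
Acc 6: bank2 row2 -> MISS (open row2); precharges=2
Acc 7: bank0 row0 -> MISS (open row0); precharges=3
Acc 8: bank1 row2 -> MISS (open row2); precharges=4
Acc 9: bank0 row2 -> MISS (open row2); precharges=5
Acc 10: bank0 row1 -> MISS (open row1); precharges=6
Acc 11: bank1 row4 -> MISS (open row4); precharges=7
Acc 12: bank1 row4 -> HIT
Acc 13: bank0 row3 -> MISS (open row3); precharges=8
Acc 14: bank2 row1 -> MISS (open row1); precharges=9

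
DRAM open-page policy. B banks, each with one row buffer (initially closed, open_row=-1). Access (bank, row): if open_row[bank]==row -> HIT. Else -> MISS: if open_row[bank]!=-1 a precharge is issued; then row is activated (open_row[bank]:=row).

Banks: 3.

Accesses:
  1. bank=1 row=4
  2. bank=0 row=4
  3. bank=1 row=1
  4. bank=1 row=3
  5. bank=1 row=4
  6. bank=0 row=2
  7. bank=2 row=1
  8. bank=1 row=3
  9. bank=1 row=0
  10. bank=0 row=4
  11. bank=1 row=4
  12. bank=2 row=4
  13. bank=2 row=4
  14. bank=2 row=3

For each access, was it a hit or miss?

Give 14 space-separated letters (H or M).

Answer: M M M M M M M M M M M M H M

Derivation:
Acc 1: bank1 row4 -> MISS (open row4); precharges=0
Acc 2: bank0 row4 -> MISS (open row4); precharges=0
Acc 3: bank1 row1 -> MISS (open row1); precharges=1
Acc 4: bank1 row3 -> MISS (open row3); precharges=2
Acc 5: bank1 row4 -> MISS (open row4); precharges=3
Acc 6: bank0 row2 -> MISS (open row2); precharges=4
Acc 7: bank2 row1 -> MISS (open row1); precharges=4
Acc 8: bank1 row3 -> MISS (open row3); precharges=5
Acc 9: bank1 row0 -> MISS (open row0); precharges=6
Acc 10: bank0 row4 -> MISS (open row4); precharges=7
Acc 11: bank1 row4 -> MISS (open row4); precharges=8
Acc 12: bank2 row4 -> MISS (open row4); precharges=9
Acc 13: bank2 row4 -> HIT
Acc 14: bank2 row3 -> MISS (open row3); precharges=10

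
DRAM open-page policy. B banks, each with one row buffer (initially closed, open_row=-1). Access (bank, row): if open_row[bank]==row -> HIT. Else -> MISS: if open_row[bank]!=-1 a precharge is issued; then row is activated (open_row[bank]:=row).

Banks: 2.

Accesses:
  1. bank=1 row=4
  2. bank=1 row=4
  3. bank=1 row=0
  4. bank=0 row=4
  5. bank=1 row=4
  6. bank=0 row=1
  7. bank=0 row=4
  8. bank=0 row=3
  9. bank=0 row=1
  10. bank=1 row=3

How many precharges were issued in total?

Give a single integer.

Answer: 7

Derivation:
Acc 1: bank1 row4 -> MISS (open row4); precharges=0
Acc 2: bank1 row4 -> HIT
Acc 3: bank1 row0 -> MISS (open row0); precharges=1
Acc 4: bank0 row4 -> MISS (open row4); precharges=1
Acc 5: bank1 row4 -> MISS (open row4); precharges=2
Acc 6: bank0 row1 -> MISS (open row1); precharges=3
Acc 7: bank0 row4 -> MISS (open row4); precharges=4
Acc 8: bank0 row3 -> MISS (open row3); precharges=5
Acc 9: bank0 row1 -> MISS (open row1); precharges=6
Acc 10: bank1 row3 -> MISS (open row3); precharges=7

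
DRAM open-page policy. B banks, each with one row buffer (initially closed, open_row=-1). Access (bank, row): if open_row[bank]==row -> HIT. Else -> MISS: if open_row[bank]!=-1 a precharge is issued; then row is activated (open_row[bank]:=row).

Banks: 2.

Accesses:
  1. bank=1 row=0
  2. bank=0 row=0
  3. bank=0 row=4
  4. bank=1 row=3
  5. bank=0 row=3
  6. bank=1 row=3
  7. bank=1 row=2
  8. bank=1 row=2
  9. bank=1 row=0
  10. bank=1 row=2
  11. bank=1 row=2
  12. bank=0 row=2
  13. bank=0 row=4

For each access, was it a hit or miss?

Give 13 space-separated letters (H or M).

Acc 1: bank1 row0 -> MISS (open row0); precharges=0
Acc 2: bank0 row0 -> MISS (open row0); precharges=0
Acc 3: bank0 row4 -> MISS (open row4); precharges=1
Acc 4: bank1 row3 -> MISS (open row3); precharges=2
Acc 5: bank0 row3 -> MISS (open row3); precharges=3
Acc 6: bank1 row3 -> HIT
Acc 7: bank1 row2 -> MISS (open row2); precharges=4
Acc 8: bank1 row2 -> HIT
Acc 9: bank1 row0 -> MISS (open row0); precharges=5
Acc 10: bank1 row2 -> MISS (open row2); precharges=6
Acc 11: bank1 row2 -> HIT
Acc 12: bank0 row2 -> MISS (open row2); precharges=7
Acc 13: bank0 row4 -> MISS (open row4); precharges=8

Answer: M M M M M H M H M M H M M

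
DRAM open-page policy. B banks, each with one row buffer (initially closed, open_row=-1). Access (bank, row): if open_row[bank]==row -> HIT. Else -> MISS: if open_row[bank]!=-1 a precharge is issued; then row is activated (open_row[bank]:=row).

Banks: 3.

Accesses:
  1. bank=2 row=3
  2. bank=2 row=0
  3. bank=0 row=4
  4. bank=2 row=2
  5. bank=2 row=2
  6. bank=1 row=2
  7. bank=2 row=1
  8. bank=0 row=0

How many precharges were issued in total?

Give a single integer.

Answer: 4

Derivation:
Acc 1: bank2 row3 -> MISS (open row3); precharges=0
Acc 2: bank2 row0 -> MISS (open row0); precharges=1
Acc 3: bank0 row4 -> MISS (open row4); precharges=1
Acc 4: bank2 row2 -> MISS (open row2); precharges=2
Acc 5: bank2 row2 -> HIT
Acc 6: bank1 row2 -> MISS (open row2); precharges=2
Acc 7: bank2 row1 -> MISS (open row1); precharges=3
Acc 8: bank0 row0 -> MISS (open row0); precharges=4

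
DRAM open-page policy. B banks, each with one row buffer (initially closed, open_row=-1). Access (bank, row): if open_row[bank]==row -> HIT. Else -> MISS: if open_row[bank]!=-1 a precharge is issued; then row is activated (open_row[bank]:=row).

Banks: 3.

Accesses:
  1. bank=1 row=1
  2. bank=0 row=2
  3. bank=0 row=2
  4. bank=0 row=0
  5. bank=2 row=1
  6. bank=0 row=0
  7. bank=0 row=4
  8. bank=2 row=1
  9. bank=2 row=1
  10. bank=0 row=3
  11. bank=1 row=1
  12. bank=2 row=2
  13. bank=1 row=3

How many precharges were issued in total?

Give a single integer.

Acc 1: bank1 row1 -> MISS (open row1); precharges=0
Acc 2: bank0 row2 -> MISS (open row2); precharges=0
Acc 3: bank0 row2 -> HIT
Acc 4: bank0 row0 -> MISS (open row0); precharges=1
Acc 5: bank2 row1 -> MISS (open row1); precharges=1
Acc 6: bank0 row0 -> HIT
Acc 7: bank0 row4 -> MISS (open row4); precharges=2
Acc 8: bank2 row1 -> HIT
Acc 9: bank2 row1 -> HIT
Acc 10: bank0 row3 -> MISS (open row3); precharges=3
Acc 11: bank1 row1 -> HIT
Acc 12: bank2 row2 -> MISS (open row2); precharges=4
Acc 13: bank1 row3 -> MISS (open row3); precharges=5

Answer: 5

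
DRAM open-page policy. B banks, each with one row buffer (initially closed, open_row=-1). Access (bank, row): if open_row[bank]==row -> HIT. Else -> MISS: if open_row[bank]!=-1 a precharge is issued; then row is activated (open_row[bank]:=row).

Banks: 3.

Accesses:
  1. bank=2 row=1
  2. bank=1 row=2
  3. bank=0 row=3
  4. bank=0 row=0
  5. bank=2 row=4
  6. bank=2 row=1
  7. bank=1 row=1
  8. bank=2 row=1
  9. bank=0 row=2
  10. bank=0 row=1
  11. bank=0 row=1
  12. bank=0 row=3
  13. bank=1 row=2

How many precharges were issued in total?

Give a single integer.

Acc 1: bank2 row1 -> MISS (open row1); precharges=0
Acc 2: bank1 row2 -> MISS (open row2); precharges=0
Acc 3: bank0 row3 -> MISS (open row3); precharges=0
Acc 4: bank0 row0 -> MISS (open row0); precharges=1
Acc 5: bank2 row4 -> MISS (open row4); precharges=2
Acc 6: bank2 row1 -> MISS (open row1); precharges=3
Acc 7: bank1 row1 -> MISS (open row1); precharges=4
Acc 8: bank2 row1 -> HIT
Acc 9: bank0 row2 -> MISS (open row2); precharges=5
Acc 10: bank0 row1 -> MISS (open row1); precharges=6
Acc 11: bank0 row1 -> HIT
Acc 12: bank0 row3 -> MISS (open row3); precharges=7
Acc 13: bank1 row2 -> MISS (open row2); precharges=8

Answer: 8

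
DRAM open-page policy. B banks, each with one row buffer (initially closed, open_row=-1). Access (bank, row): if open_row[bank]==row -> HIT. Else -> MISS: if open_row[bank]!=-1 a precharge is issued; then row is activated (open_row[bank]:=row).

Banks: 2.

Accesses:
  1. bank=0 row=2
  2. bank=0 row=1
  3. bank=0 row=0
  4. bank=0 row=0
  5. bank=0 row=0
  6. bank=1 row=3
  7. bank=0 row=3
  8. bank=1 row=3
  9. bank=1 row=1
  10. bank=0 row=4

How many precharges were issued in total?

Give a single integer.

Answer: 5

Derivation:
Acc 1: bank0 row2 -> MISS (open row2); precharges=0
Acc 2: bank0 row1 -> MISS (open row1); precharges=1
Acc 3: bank0 row0 -> MISS (open row0); precharges=2
Acc 4: bank0 row0 -> HIT
Acc 5: bank0 row0 -> HIT
Acc 6: bank1 row3 -> MISS (open row3); precharges=2
Acc 7: bank0 row3 -> MISS (open row3); precharges=3
Acc 8: bank1 row3 -> HIT
Acc 9: bank1 row1 -> MISS (open row1); precharges=4
Acc 10: bank0 row4 -> MISS (open row4); precharges=5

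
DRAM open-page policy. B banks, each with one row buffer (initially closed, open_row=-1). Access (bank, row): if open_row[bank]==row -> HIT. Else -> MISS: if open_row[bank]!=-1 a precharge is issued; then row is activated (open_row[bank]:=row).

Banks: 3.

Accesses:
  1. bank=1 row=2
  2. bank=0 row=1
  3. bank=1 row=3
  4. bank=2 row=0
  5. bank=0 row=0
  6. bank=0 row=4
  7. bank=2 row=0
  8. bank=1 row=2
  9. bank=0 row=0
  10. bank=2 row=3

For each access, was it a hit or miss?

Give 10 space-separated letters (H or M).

Answer: M M M M M M H M M M

Derivation:
Acc 1: bank1 row2 -> MISS (open row2); precharges=0
Acc 2: bank0 row1 -> MISS (open row1); precharges=0
Acc 3: bank1 row3 -> MISS (open row3); precharges=1
Acc 4: bank2 row0 -> MISS (open row0); precharges=1
Acc 5: bank0 row0 -> MISS (open row0); precharges=2
Acc 6: bank0 row4 -> MISS (open row4); precharges=3
Acc 7: bank2 row0 -> HIT
Acc 8: bank1 row2 -> MISS (open row2); precharges=4
Acc 9: bank0 row0 -> MISS (open row0); precharges=5
Acc 10: bank2 row3 -> MISS (open row3); precharges=6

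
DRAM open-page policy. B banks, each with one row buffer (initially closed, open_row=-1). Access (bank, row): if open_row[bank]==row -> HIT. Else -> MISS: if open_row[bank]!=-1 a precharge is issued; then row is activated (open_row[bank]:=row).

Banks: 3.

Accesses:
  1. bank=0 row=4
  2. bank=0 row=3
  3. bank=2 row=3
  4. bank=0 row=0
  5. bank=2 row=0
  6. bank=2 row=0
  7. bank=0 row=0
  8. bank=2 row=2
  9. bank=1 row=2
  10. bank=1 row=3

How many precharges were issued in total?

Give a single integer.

Answer: 5

Derivation:
Acc 1: bank0 row4 -> MISS (open row4); precharges=0
Acc 2: bank0 row3 -> MISS (open row3); precharges=1
Acc 3: bank2 row3 -> MISS (open row3); precharges=1
Acc 4: bank0 row0 -> MISS (open row0); precharges=2
Acc 5: bank2 row0 -> MISS (open row0); precharges=3
Acc 6: bank2 row0 -> HIT
Acc 7: bank0 row0 -> HIT
Acc 8: bank2 row2 -> MISS (open row2); precharges=4
Acc 9: bank1 row2 -> MISS (open row2); precharges=4
Acc 10: bank1 row3 -> MISS (open row3); precharges=5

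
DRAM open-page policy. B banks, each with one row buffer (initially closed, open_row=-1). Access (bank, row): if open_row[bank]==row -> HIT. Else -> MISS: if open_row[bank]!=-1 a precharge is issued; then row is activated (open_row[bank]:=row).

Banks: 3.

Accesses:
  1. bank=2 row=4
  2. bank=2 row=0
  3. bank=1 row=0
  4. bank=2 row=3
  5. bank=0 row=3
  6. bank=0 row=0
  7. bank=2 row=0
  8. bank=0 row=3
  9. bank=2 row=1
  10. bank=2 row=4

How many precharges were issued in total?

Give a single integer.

Answer: 7

Derivation:
Acc 1: bank2 row4 -> MISS (open row4); precharges=0
Acc 2: bank2 row0 -> MISS (open row0); precharges=1
Acc 3: bank1 row0 -> MISS (open row0); precharges=1
Acc 4: bank2 row3 -> MISS (open row3); precharges=2
Acc 5: bank0 row3 -> MISS (open row3); precharges=2
Acc 6: bank0 row0 -> MISS (open row0); precharges=3
Acc 7: bank2 row0 -> MISS (open row0); precharges=4
Acc 8: bank0 row3 -> MISS (open row3); precharges=5
Acc 9: bank2 row1 -> MISS (open row1); precharges=6
Acc 10: bank2 row4 -> MISS (open row4); precharges=7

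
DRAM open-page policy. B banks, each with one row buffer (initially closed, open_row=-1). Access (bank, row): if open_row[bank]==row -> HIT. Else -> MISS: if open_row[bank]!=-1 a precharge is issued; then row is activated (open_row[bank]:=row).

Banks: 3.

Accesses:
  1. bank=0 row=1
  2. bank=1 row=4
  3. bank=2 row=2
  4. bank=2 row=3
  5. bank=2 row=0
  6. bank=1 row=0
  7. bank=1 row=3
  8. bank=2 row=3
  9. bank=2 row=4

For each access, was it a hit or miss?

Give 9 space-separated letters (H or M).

Acc 1: bank0 row1 -> MISS (open row1); precharges=0
Acc 2: bank1 row4 -> MISS (open row4); precharges=0
Acc 3: bank2 row2 -> MISS (open row2); precharges=0
Acc 4: bank2 row3 -> MISS (open row3); precharges=1
Acc 5: bank2 row0 -> MISS (open row0); precharges=2
Acc 6: bank1 row0 -> MISS (open row0); precharges=3
Acc 7: bank1 row3 -> MISS (open row3); precharges=4
Acc 8: bank2 row3 -> MISS (open row3); precharges=5
Acc 9: bank2 row4 -> MISS (open row4); precharges=6

Answer: M M M M M M M M M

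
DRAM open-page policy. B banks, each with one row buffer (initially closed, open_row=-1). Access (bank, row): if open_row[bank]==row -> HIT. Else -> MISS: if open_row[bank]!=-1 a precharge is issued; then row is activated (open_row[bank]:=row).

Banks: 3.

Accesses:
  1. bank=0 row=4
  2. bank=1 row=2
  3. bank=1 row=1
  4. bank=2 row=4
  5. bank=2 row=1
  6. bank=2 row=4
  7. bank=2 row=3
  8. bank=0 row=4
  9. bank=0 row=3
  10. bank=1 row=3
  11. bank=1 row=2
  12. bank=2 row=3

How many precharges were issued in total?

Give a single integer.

Acc 1: bank0 row4 -> MISS (open row4); precharges=0
Acc 2: bank1 row2 -> MISS (open row2); precharges=0
Acc 3: bank1 row1 -> MISS (open row1); precharges=1
Acc 4: bank2 row4 -> MISS (open row4); precharges=1
Acc 5: bank2 row1 -> MISS (open row1); precharges=2
Acc 6: bank2 row4 -> MISS (open row4); precharges=3
Acc 7: bank2 row3 -> MISS (open row3); precharges=4
Acc 8: bank0 row4 -> HIT
Acc 9: bank0 row3 -> MISS (open row3); precharges=5
Acc 10: bank1 row3 -> MISS (open row3); precharges=6
Acc 11: bank1 row2 -> MISS (open row2); precharges=7
Acc 12: bank2 row3 -> HIT

Answer: 7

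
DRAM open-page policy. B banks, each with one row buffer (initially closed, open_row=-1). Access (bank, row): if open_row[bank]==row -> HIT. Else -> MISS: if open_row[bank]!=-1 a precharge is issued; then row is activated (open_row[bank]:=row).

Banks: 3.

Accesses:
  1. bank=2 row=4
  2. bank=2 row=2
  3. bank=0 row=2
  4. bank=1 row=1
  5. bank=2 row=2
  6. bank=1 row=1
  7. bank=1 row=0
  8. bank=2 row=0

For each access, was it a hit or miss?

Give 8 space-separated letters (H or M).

Answer: M M M M H H M M

Derivation:
Acc 1: bank2 row4 -> MISS (open row4); precharges=0
Acc 2: bank2 row2 -> MISS (open row2); precharges=1
Acc 3: bank0 row2 -> MISS (open row2); precharges=1
Acc 4: bank1 row1 -> MISS (open row1); precharges=1
Acc 5: bank2 row2 -> HIT
Acc 6: bank1 row1 -> HIT
Acc 7: bank1 row0 -> MISS (open row0); precharges=2
Acc 8: bank2 row0 -> MISS (open row0); precharges=3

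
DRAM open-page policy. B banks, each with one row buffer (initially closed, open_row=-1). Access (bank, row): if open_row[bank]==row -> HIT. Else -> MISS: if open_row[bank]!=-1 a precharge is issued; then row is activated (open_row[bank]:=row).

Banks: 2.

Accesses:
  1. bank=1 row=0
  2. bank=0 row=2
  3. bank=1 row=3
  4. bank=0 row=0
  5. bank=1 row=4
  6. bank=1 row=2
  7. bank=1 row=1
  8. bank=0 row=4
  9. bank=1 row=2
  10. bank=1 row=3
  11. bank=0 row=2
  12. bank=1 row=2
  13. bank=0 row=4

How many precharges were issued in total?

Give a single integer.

Answer: 11

Derivation:
Acc 1: bank1 row0 -> MISS (open row0); precharges=0
Acc 2: bank0 row2 -> MISS (open row2); precharges=0
Acc 3: bank1 row3 -> MISS (open row3); precharges=1
Acc 4: bank0 row0 -> MISS (open row0); precharges=2
Acc 5: bank1 row4 -> MISS (open row4); precharges=3
Acc 6: bank1 row2 -> MISS (open row2); precharges=4
Acc 7: bank1 row1 -> MISS (open row1); precharges=5
Acc 8: bank0 row4 -> MISS (open row4); precharges=6
Acc 9: bank1 row2 -> MISS (open row2); precharges=7
Acc 10: bank1 row3 -> MISS (open row3); precharges=8
Acc 11: bank0 row2 -> MISS (open row2); precharges=9
Acc 12: bank1 row2 -> MISS (open row2); precharges=10
Acc 13: bank0 row4 -> MISS (open row4); precharges=11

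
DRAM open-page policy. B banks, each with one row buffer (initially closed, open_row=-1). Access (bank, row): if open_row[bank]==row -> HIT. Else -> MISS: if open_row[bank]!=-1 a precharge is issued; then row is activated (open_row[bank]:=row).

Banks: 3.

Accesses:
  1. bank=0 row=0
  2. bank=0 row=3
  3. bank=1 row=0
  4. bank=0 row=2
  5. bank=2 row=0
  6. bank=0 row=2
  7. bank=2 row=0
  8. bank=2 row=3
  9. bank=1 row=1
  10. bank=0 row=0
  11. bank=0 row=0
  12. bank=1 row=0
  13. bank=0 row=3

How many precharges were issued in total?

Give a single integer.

Answer: 7

Derivation:
Acc 1: bank0 row0 -> MISS (open row0); precharges=0
Acc 2: bank0 row3 -> MISS (open row3); precharges=1
Acc 3: bank1 row0 -> MISS (open row0); precharges=1
Acc 4: bank0 row2 -> MISS (open row2); precharges=2
Acc 5: bank2 row0 -> MISS (open row0); precharges=2
Acc 6: bank0 row2 -> HIT
Acc 7: bank2 row0 -> HIT
Acc 8: bank2 row3 -> MISS (open row3); precharges=3
Acc 9: bank1 row1 -> MISS (open row1); precharges=4
Acc 10: bank0 row0 -> MISS (open row0); precharges=5
Acc 11: bank0 row0 -> HIT
Acc 12: bank1 row0 -> MISS (open row0); precharges=6
Acc 13: bank0 row3 -> MISS (open row3); precharges=7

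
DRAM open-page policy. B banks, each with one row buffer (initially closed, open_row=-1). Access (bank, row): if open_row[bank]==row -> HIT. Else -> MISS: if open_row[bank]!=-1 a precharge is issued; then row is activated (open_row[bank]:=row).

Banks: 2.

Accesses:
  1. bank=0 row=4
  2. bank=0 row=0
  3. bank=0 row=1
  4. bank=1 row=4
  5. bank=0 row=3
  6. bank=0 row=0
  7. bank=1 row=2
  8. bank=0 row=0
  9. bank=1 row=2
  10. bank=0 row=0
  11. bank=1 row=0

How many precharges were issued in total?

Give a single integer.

Answer: 6

Derivation:
Acc 1: bank0 row4 -> MISS (open row4); precharges=0
Acc 2: bank0 row0 -> MISS (open row0); precharges=1
Acc 3: bank0 row1 -> MISS (open row1); precharges=2
Acc 4: bank1 row4 -> MISS (open row4); precharges=2
Acc 5: bank0 row3 -> MISS (open row3); precharges=3
Acc 6: bank0 row0 -> MISS (open row0); precharges=4
Acc 7: bank1 row2 -> MISS (open row2); precharges=5
Acc 8: bank0 row0 -> HIT
Acc 9: bank1 row2 -> HIT
Acc 10: bank0 row0 -> HIT
Acc 11: bank1 row0 -> MISS (open row0); precharges=6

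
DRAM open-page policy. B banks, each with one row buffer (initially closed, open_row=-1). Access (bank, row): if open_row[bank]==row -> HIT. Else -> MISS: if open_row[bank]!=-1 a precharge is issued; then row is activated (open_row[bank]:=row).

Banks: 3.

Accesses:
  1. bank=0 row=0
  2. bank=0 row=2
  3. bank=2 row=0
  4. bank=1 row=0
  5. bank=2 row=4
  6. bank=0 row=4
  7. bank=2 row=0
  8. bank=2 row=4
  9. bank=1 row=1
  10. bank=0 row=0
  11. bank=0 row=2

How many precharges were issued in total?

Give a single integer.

Acc 1: bank0 row0 -> MISS (open row0); precharges=0
Acc 2: bank0 row2 -> MISS (open row2); precharges=1
Acc 3: bank2 row0 -> MISS (open row0); precharges=1
Acc 4: bank1 row0 -> MISS (open row0); precharges=1
Acc 5: bank2 row4 -> MISS (open row4); precharges=2
Acc 6: bank0 row4 -> MISS (open row4); precharges=3
Acc 7: bank2 row0 -> MISS (open row0); precharges=4
Acc 8: bank2 row4 -> MISS (open row4); precharges=5
Acc 9: bank1 row1 -> MISS (open row1); precharges=6
Acc 10: bank0 row0 -> MISS (open row0); precharges=7
Acc 11: bank0 row2 -> MISS (open row2); precharges=8

Answer: 8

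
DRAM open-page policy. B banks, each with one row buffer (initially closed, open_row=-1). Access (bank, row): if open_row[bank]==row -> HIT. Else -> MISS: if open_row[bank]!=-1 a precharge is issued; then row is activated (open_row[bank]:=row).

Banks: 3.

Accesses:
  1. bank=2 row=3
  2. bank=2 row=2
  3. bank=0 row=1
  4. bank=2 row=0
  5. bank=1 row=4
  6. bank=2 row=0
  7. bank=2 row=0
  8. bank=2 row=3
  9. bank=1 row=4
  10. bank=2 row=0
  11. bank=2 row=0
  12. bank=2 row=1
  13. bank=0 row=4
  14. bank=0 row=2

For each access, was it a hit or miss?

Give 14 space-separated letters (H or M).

Answer: M M M M M H H M H M H M M M

Derivation:
Acc 1: bank2 row3 -> MISS (open row3); precharges=0
Acc 2: bank2 row2 -> MISS (open row2); precharges=1
Acc 3: bank0 row1 -> MISS (open row1); precharges=1
Acc 4: bank2 row0 -> MISS (open row0); precharges=2
Acc 5: bank1 row4 -> MISS (open row4); precharges=2
Acc 6: bank2 row0 -> HIT
Acc 7: bank2 row0 -> HIT
Acc 8: bank2 row3 -> MISS (open row3); precharges=3
Acc 9: bank1 row4 -> HIT
Acc 10: bank2 row0 -> MISS (open row0); precharges=4
Acc 11: bank2 row0 -> HIT
Acc 12: bank2 row1 -> MISS (open row1); precharges=5
Acc 13: bank0 row4 -> MISS (open row4); precharges=6
Acc 14: bank0 row2 -> MISS (open row2); precharges=7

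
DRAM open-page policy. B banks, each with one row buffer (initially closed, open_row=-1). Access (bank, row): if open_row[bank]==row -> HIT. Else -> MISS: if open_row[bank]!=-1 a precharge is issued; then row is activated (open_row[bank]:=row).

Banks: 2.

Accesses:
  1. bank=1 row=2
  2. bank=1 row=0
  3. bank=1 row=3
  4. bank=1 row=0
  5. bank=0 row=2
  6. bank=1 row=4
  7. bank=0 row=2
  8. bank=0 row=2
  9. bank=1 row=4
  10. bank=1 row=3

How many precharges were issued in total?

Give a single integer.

Acc 1: bank1 row2 -> MISS (open row2); precharges=0
Acc 2: bank1 row0 -> MISS (open row0); precharges=1
Acc 3: bank1 row3 -> MISS (open row3); precharges=2
Acc 4: bank1 row0 -> MISS (open row0); precharges=3
Acc 5: bank0 row2 -> MISS (open row2); precharges=3
Acc 6: bank1 row4 -> MISS (open row4); precharges=4
Acc 7: bank0 row2 -> HIT
Acc 8: bank0 row2 -> HIT
Acc 9: bank1 row4 -> HIT
Acc 10: bank1 row3 -> MISS (open row3); precharges=5

Answer: 5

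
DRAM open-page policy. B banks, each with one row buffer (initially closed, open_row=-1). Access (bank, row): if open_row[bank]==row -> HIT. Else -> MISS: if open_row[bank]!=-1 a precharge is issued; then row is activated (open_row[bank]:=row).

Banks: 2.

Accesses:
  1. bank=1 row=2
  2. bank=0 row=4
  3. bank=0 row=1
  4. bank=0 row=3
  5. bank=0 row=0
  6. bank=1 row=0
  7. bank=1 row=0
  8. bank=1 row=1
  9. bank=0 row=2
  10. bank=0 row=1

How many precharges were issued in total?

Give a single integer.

Acc 1: bank1 row2 -> MISS (open row2); precharges=0
Acc 2: bank0 row4 -> MISS (open row4); precharges=0
Acc 3: bank0 row1 -> MISS (open row1); precharges=1
Acc 4: bank0 row3 -> MISS (open row3); precharges=2
Acc 5: bank0 row0 -> MISS (open row0); precharges=3
Acc 6: bank1 row0 -> MISS (open row0); precharges=4
Acc 7: bank1 row0 -> HIT
Acc 8: bank1 row1 -> MISS (open row1); precharges=5
Acc 9: bank0 row2 -> MISS (open row2); precharges=6
Acc 10: bank0 row1 -> MISS (open row1); precharges=7

Answer: 7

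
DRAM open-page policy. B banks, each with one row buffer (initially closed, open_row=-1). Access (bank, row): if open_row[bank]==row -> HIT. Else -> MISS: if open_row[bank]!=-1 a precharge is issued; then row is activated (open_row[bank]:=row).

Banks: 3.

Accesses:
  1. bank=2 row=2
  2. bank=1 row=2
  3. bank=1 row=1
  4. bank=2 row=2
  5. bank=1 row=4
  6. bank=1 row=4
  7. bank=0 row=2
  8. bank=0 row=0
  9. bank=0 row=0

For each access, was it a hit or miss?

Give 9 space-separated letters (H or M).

Answer: M M M H M H M M H

Derivation:
Acc 1: bank2 row2 -> MISS (open row2); precharges=0
Acc 2: bank1 row2 -> MISS (open row2); precharges=0
Acc 3: bank1 row1 -> MISS (open row1); precharges=1
Acc 4: bank2 row2 -> HIT
Acc 5: bank1 row4 -> MISS (open row4); precharges=2
Acc 6: bank1 row4 -> HIT
Acc 7: bank0 row2 -> MISS (open row2); precharges=2
Acc 8: bank0 row0 -> MISS (open row0); precharges=3
Acc 9: bank0 row0 -> HIT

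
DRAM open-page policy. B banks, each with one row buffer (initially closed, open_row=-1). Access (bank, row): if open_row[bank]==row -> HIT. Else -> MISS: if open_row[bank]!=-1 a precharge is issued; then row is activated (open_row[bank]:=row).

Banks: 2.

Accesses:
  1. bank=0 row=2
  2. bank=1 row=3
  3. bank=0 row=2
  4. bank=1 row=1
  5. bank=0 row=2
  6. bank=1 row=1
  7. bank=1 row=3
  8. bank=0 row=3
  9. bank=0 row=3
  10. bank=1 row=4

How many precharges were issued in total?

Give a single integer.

Acc 1: bank0 row2 -> MISS (open row2); precharges=0
Acc 2: bank1 row3 -> MISS (open row3); precharges=0
Acc 3: bank0 row2 -> HIT
Acc 4: bank1 row1 -> MISS (open row1); precharges=1
Acc 5: bank0 row2 -> HIT
Acc 6: bank1 row1 -> HIT
Acc 7: bank1 row3 -> MISS (open row3); precharges=2
Acc 8: bank0 row3 -> MISS (open row3); precharges=3
Acc 9: bank0 row3 -> HIT
Acc 10: bank1 row4 -> MISS (open row4); precharges=4

Answer: 4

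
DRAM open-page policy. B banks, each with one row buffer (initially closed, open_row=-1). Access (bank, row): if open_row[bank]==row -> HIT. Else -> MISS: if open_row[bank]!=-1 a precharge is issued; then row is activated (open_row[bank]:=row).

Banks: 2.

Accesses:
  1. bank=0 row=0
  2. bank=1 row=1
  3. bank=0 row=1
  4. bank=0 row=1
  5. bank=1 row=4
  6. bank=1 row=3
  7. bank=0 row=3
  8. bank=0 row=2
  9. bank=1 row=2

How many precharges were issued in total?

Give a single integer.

Acc 1: bank0 row0 -> MISS (open row0); precharges=0
Acc 2: bank1 row1 -> MISS (open row1); precharges=0
Acc 3: bank0 row1 -> MISS (open row1); precharges=1
Acc 4: bank0 row1 -> HIT
Acc 5: bank1 row4 -> MISS (open row4); precharges=2
Acc 6: bank1 row3 -> MISS (open row3); precharges=3
Acc 7: bank0 row3 -> MISS (open row3); precharges=4
Acc 8: bank0 row2 -> MISS (open row2); precharges=5
Acc 9: bank1 row2 -> MISS (open row2); precharges=6

Answer: 6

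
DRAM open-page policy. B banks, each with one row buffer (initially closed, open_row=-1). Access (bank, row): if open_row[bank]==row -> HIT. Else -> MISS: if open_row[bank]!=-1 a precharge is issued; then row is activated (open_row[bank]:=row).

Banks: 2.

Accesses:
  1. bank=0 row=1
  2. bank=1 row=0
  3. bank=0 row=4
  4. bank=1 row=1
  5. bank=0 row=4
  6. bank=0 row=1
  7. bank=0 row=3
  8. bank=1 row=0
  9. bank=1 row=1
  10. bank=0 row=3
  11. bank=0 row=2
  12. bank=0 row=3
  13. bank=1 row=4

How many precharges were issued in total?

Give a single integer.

Acc 1: bank0 row1 -> MISS (open row1); precharges=0
Acc 2: bank1 row0 -> MISS (open row0); precharges=0
Acc 3: bank0 row4 -> MISS (open row4); precharges=1
Acc 4: bank1 row1 -> MISS (open row1); precharges=2
Acc 5: bank0 row4 -> HIT
Acc 6: bank0 row1 -> MISS (open row1); precharges=3
Acc 7: bank0 row3 -> MISS (open row3); precharges=4
Acc 8: bank1 row0 -> MISS (open row0); precharges=5
Acc 9: bank1 row1 -> MISS (open row1); precharges=6
Acc 10: bank0 row3 -> HIT
Acc 11: bank0 row2 -> MISS (open row2); precharges=7
Acc 12: bank0 row3 -> MISS (open row3); precharges=8
Acc 13: bank1 row4 -> MISS (open row4); precharges=9

Answer: 9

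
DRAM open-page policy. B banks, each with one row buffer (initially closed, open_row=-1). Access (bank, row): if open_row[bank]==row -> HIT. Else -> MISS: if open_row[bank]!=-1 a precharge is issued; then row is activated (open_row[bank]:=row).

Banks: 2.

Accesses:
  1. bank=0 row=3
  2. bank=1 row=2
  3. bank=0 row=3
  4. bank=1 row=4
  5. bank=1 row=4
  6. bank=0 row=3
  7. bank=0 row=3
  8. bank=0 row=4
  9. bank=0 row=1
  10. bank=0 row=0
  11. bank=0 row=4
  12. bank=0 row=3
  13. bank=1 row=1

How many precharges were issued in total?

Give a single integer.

Answer: 7

Derivation:
Acc 1: bank0 row3 -> MISS (open row3); precharges=0
Acc 2: bank1 row2 -> MISS (open row2); precharges=0
Acc 3: bank0 row3 -> HIT
Acc 4: bank1 row4 -> MISS (open row4); precharges=1
Acc 5: bank1 row4 -> HIT
Acc 6: bank0 row3 -> HIT
Acc 7: bank0 row3 -> HIT
Acc 8: bank0 row4 -> MISS (open row4); precharges=2
Acc 9: bank0 row1 -> MISS (open row1); precharges=3
Acc 10: bank0 row0 -> MISS (open row0); precharges=4
Acc 11: bank0 row4 -> MISS (open row4); precharges=5
Acc 12: bank0 row3 -> MISS (open row3); precharges=6
Acc 13: bank1 row1 -> MISS (open row1); precharges=7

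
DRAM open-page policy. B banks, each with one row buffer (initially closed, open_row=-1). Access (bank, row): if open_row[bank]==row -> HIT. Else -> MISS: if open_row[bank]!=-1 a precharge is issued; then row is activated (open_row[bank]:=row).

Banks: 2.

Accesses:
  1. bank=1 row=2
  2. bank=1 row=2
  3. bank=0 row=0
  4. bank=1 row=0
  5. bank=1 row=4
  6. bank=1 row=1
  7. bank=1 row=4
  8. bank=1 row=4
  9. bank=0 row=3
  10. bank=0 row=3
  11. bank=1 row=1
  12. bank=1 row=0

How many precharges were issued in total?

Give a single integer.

Answer: 7

Derivation:
Acc 1: bank1 row2 -> MISS (open row2); precharges=0
Acc 2: bank1 row2 -> HIT
Acc 3: bank0 row0 -> MISS (open row0); precharges=0
Acc 4: bank1 row0 -> MISS (open row0); precharges=1
Acc 5: bank1 row4 -> MISS (open row4); precharges=2
Acc 6: bank1 row1 -> MISS (open row1); precharges=3
Acc 7: bank1 row4 -> MISS (open row4); precharges=4
Acc 8: bank1 row4 -> HIT
Acc 9: bank0 row3 -> MISS (open row3); precharges=5
Acc 10: bank0 row3 -> HIT
Acc 11: bank1 row1 -> MISS (open row1); precharges=6
Acc 12: bank1 row0 -> MISS (open row0); precharges=7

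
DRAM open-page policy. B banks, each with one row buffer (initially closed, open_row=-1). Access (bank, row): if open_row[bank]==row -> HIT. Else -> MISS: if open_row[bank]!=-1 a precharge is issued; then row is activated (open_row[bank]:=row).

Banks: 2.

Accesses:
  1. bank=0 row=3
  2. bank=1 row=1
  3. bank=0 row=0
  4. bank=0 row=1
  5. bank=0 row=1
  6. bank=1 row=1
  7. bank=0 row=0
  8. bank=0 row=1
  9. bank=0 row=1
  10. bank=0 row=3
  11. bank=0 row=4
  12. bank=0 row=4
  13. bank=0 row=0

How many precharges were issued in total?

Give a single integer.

Answer: 7

Derivation:
Acc 1: bank0 row3 -> MISS (open row3); precharges=0
Acc 2: bank1 row1 -> MISS (open row1); precharges=0
Acc 3: bank0 row0 -> MISS (open row0); precharges=1
Acc 4: bank0 row1 -> MISS (open row1); precharges=2
Acc 5: bank0 row1 -> HIT
Acc 6: bank1 row1 -> HIT
Acc 7: bank0 row0 -> MISS (open row0); precharges=3
Acc 8: bank0 row1 -> MISS (open row1); precharges=4
Acc 9: bank0 row1 -> HIT
Acc 10: bank0 row3 -> MISS (open row3); precharges=5
Acc 11: bank0 row4 -> MISS (open row4); precharges=6
Acc 12: bank0 row4 -> HIT
Acc 13: bank0 row0 -> MISS (open row0); precharges=7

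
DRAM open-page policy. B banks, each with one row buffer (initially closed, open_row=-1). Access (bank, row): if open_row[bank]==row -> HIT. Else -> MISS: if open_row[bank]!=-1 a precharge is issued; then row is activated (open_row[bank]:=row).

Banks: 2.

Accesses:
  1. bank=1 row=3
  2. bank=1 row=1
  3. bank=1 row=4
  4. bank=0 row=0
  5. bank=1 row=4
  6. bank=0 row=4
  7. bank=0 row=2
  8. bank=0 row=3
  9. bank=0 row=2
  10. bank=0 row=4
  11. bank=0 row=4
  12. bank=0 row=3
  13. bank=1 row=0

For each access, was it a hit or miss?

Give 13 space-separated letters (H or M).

Answer: M M M M H M M M M M H M M

Derivation:
Acc 1: bank1 row3 -> MISS (open row3); precharges=0
Acc 2: bank1 row1 -> MISS (open row1); precharges=1
Acc 3: bank1 row4 -> MISS (open row4); precharges=2
Acc 4: bank0 row0 -> MISS (open row0); precharges=2
Acc 5: bank1 row4 -> HIT
Acc 6: bank0 row4 -> MISS (open row4); precharges=3
Acc 7: bank0 row2 -> MISS (open row2); precharges=4
Acc 8: bank0 row3 -> MISS (open row3); precharges=5
Acc 9: bank0 row2 -> MISS (open row2); precharges=6
Acc 10: bank0 row4 -> MISS (open row4); precharges=7
Acc 11: bank0 row4 -> HIT
Acc 12: bank0 row3 -> MISS (open row3); precharges=8
Acc 13: bank1 row0 -> MISS (open row0); precharges=9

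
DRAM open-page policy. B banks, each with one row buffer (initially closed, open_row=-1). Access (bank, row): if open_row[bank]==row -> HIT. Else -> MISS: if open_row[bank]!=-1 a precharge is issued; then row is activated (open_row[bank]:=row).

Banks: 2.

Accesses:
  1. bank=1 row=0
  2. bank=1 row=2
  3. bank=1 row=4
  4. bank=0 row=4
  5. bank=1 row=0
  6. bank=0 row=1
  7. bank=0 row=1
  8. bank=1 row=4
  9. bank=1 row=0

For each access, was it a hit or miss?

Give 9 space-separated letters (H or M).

Acc 1: bank1 row0 -> MISS (open row0); precharges=0
Acc 2: bank1 row2 -> MISS (open row2); precharges=1
Acc 3: bank1 row4 -> MISS (open row4); precharges=2
Acc 4: bank0 row4 -> MISS (open row4); precharges=2
Acc 5: bank1 row0 -> MISS (open row0); precharges=3
Acc 6: bank0 row1 -> MISS (open row1); precharges=4
Acc 7: bank0 row1 -> HIT
Acc 8: bank1 row4 -> MISS (open row4); precharges=5
Acc 9: bank1 row0 -> MISS (open row0); precharges=6

Answer: M M M M M M H M M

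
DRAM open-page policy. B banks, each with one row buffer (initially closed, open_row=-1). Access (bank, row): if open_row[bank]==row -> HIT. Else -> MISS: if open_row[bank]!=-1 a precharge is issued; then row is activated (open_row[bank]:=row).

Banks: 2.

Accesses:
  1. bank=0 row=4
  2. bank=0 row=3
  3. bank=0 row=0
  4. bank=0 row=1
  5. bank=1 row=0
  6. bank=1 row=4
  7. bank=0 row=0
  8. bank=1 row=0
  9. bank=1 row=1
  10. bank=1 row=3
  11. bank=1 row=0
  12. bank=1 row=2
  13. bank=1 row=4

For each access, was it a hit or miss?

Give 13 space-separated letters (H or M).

Acc 1: bank0 row4 -> MISS (open row4); precharges=0
Acc 2: bank0 row3 -> MISS (open row3); precharges=1
Acc 3: bank0 row0 -> MISS (open row0); precharges=2
Acc 4: bank0 row1 -> MISS (open row1); precharges=3
Acc 5: bank1 row0 -> MISS (open row0); precharges=3
Acc 6: bank1 row4 -> MISS (open row4); precharges=4
Acc 7: bank0 row0 -> MISS (open row0); precharges=5
Acc 8: bank1 row0 -> MISS (open row0); precharges=6
Acc 9: bank1 row1 -> MISS (open row1); precharges=7
Acc 10: bank1 row3 -> MISS (open row3); precharges=8
Acc 11: bank1 row0 -> MISS (open row0); precharges=9
Acc 12: bank1 row2 -> MISS (open row2); precharges=10
Acc 13: bank1 row4 -> MISS (open row4); precharges=11

Answer: M M M M M M M M M M M M M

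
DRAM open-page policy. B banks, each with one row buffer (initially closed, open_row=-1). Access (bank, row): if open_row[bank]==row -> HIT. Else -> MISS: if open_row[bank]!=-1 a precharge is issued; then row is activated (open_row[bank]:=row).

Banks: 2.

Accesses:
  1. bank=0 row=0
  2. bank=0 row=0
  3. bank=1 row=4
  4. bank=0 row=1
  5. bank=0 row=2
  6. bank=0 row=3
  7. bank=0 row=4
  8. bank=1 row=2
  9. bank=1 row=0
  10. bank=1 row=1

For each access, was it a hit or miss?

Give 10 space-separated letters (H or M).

Acc 1: bank0 row0 -> MISS (open row0); precharges=0
Acc 2: bank0 row0 -> HIT
Acc 3: bank1 row4 -> MISS (open row4); precharges=0
Acc 4: bank0 row1 -> MISS (open row1); precharges=1
Acc 5: bank0 row2 -> MISS (open row2); precharges=2
Acc 6: bank0 row3 -> MISS (open row3); precharges=3
Acc 7: bank0 row4 -> MISS (open row4); precharges=4
Acc 8: bank1 row2 -> MISS (open row2); precharges=5
Acc 9: bank1 row0 -> MISS (open row0); precharges=6
Acc 10: bank1 row1 -> MISS (open row1); precharges=7

Answer: M H M M M M M M M M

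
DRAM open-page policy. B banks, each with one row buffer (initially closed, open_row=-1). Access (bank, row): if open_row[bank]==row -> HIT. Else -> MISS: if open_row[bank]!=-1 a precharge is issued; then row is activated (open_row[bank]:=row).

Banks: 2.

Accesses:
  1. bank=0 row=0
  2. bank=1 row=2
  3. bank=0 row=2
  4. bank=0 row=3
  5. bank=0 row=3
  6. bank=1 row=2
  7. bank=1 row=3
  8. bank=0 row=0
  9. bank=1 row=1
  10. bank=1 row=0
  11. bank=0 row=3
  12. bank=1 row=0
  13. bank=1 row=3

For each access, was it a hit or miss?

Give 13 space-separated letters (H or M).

Answer: M M M M H H M M M M M H M

Derivation:
Acc 1: bank0 row0 -> MISS (open row0); precharges=0
Acc 2: bank1 row2 -> MISS (open row2); precharges=0
Acc 3: bank0 row2 -> MISS (open row2); precharges=1
Acc 4: bank0 row3 -> MISS (open row3); precharges=2
Acc 5: bank0 row3 -> HIT
Acc 6: bank1 row2 -> HIT
Acc 7: bank1 row3 -> MISS (open row3); precharges=3
Acc 8: bank0 row0 -> MISS (open row0); precharges=4
Acc 9: bank1 row1 -> MISS (open row1); precharges=5
Acc 10: bank1 row0 -> MISS (open row0); precharges=6
Acc 11: bank0 row3 -> MISS (open row3); precharges=7
Acc 12: bank1 row0 -> HIT
Acc 13: bank1 row3 -> MISS (open row3); precharges=8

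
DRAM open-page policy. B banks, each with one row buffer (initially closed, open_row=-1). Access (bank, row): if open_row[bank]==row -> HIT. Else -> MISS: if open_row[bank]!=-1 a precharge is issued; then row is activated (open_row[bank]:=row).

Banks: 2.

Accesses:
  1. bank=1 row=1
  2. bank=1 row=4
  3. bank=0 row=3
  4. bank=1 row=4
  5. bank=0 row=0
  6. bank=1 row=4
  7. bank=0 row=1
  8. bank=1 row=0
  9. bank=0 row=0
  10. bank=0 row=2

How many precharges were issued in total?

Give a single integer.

Acc 1: bank1 row1 -> MISS (open row1); precharges=0
Acc 2: bank1 row4 -> MISS (open row4); precharges=1
Acc 3: bank0 row3 -> MISS (open row3); precharges=1
Acc 4: bank1 row4 -> HIT
Acc 5: bank0 row0 -> MISS (open row0); precharges=2
Acc 6: bank1 row4 -> HIT
Acc 7: bank0 row1 -> MISS (open row1); precharges=3
Acc 8: bank1 row0 -> MISS (open row0); precharges=4
Acc 9: bank0 row0 -> MISS (open row0); precharges=5
Acc 10: bank0 row2 -> MISS (open row2); precharges=6

Answer: 6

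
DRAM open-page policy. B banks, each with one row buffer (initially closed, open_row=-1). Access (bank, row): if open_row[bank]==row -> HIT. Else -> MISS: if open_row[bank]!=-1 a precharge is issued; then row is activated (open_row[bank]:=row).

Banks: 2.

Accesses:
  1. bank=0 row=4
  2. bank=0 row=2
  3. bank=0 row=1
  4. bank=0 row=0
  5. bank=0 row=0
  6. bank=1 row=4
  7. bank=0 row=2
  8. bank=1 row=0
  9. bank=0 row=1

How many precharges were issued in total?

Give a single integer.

Answer: 6

Derivation:
Acc 1: bank0 row4 -> MISS (open row4); precharges=0
Acc 2: bank0 row2 -> MISS (open row2); precharges=1
Acc 3: bank0 row1 -> MISS (open row1); precharges=2
Acc 4: bank0 row0 -> MISS (open row0); precharges=3
Acc 5: bank0 row0 -> HIT
Acc 6: bank1 row4 -> MISS (open row4); precharges=3
Acc 7: bank0 row2 -> MISS (open row2); precharges=4
Acc 8: bank1 row0 -> MISS (open row0); precharges=5
Acc 9: bank0 row1 -> MISS (open row1); precharges=6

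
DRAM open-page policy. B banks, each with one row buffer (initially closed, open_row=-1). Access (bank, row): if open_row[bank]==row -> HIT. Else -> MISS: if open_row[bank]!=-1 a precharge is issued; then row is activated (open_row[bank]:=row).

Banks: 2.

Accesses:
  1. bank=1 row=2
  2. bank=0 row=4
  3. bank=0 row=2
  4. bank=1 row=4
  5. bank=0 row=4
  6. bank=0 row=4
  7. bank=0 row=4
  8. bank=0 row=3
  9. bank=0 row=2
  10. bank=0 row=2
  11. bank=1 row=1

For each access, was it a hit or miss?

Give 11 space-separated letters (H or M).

Answer: M M M M M H H M M H M

Derivation:
Acc 1: bank1 row2 -> MISS (open row2); precharges=0
Acc 2: bank0 row4 -> MISS (open row4); precharges=0
Acc 3: bank0 row2 -> MISS (open row2); precharges=1
Acc 4: bank1 row4 -> MISS (open row4); precharges=2
Acc 5: bank0 row4 -> MISS (open row4); precharges=3
Acc 6: bank0 row4 -> HIT
Acc 7: bank0 row4 -> HIT
Acc 8: bank0 row3 -> MISS (open row3); precharges=4
Acc 9: bank0 row2 -> MISS (open row2); precharges=5
Acc 10: bank0 row2 -> HIT
Acc 11: bank1 row1 -> MISS (open row1); precharges=6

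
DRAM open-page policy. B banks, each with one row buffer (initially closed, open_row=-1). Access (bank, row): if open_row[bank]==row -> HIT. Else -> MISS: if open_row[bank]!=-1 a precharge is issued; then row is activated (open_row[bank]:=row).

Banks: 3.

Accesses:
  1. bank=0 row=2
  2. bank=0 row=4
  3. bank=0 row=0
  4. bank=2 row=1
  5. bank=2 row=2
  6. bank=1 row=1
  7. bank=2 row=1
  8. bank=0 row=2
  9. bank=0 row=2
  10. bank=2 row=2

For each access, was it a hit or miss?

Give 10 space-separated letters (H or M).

Acc 1: bank0 row2 -> MISS (open row2); precharges=0
Acc 2: bank0 row4 -> MISS (open row4); precharges=1
Acc 3: bank0 row0 -> MISS (open row0); precharges=2
Acc 4: bank2 row1 -> MISS (open row1); precharges=2
Acc 5: bank2 row2 -> MISS (open row2); precharges=3
Acc 6: bank1 row1 -> MISS (open row1); precharges=3
Acc 7: bank2 row1 -> MISS (open row1); precharges=4
Acc 8: bank0 row2 -> MISS (open row2); precharges=5
Acc 9: bank0 row2 -> HIT
Acc 10: bank2 row2 -> MISS (open row2); precharges=6

Answer: M M M M M M M M H M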